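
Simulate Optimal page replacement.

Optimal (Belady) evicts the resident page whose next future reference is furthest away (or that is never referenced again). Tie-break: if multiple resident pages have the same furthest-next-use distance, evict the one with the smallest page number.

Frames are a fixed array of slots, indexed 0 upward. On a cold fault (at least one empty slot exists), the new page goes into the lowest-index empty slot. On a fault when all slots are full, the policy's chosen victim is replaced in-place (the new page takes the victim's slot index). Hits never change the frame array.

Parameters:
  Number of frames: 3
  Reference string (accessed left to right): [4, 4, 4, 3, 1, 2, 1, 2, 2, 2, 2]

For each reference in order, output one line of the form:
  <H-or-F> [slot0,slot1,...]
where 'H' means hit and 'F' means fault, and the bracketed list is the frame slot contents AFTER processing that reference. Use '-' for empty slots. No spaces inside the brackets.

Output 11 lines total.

F [4,-,-]
H [4,-,-]
H [4,-,-]
F [4,3,-]
F [4,3,1]
F [4,2,1]
H [4,2,1]
H [4,2,1]
H [4,2,1]
H [4,2,1]
H [4,2,1]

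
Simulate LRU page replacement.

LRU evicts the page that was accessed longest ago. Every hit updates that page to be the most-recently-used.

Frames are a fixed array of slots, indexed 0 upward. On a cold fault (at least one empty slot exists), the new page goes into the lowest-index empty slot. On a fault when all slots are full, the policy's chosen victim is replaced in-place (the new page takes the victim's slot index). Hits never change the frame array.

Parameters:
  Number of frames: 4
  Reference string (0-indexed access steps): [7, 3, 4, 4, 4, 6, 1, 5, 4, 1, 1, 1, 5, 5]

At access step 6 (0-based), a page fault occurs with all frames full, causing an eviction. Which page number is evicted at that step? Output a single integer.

Step 0: ref 7 -> FAULT, frames=[7,-,-,-]
Step 1: ref 3 -> FAULT, frames=[7,3,-,-]
Step 2: ref 4 -> FAULT, frames=[7,3,4,-]
Step 3: ref 4 -> HIT, frames=[7,3,4,-]
Step 4: ref 4 -> HIT, frames=[7,3,4,-]
Step 5: ref 6 -> FAULT, frames=[7,3,4,6]
Step 6: ref 1 -> FAULT, evict 7, frames=[1,3,4,6]
At step 6: evicted page 7

Answer: 7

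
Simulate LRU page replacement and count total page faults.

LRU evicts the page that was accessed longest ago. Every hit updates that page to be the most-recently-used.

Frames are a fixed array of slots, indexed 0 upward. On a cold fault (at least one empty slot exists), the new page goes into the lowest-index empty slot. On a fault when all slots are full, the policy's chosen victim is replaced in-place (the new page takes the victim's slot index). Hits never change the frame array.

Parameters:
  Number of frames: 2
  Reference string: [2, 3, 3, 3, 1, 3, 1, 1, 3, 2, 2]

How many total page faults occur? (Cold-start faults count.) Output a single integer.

Step 0: ref 2 → FAULT, frames=[2,-]
Step 1: ref 3 → FAULT, frames=[2,3]
Step 2: ref 3 → HIT, frames=[2,3]
Step 3: ref 3 → HIT, frames=[2,3]
Step 4: ref 1 → FAULT (evict 2), frames=[1,3]
Step 5: ref 3 → HIT, frames=[1,3]
Step 6: ref 1 → HIT, frames=[1,3]
Step 7: ref 1 → HIT, frames=[1,3]
Step 8: ref 3 → HIT, frames=[1,3]
Step 9: ref 2 → FAULT (evict 1), frames=[2,3]
Step 10: ref 2 → HIT, frames=[2,3]
Total faults: 4

Answer: 4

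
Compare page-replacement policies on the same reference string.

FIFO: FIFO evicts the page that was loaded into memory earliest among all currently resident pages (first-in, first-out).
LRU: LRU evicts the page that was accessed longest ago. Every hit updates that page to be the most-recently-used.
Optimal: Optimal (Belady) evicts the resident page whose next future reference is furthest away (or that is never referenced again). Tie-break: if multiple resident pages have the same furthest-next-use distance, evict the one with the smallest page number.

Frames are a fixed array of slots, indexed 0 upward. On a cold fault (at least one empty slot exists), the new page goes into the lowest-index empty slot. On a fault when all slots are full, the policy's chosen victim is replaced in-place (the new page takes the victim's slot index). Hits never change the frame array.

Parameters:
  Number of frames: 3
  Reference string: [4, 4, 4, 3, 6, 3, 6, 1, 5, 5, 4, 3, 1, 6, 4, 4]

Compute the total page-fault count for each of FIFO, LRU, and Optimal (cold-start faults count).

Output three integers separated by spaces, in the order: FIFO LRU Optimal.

--- FIFO ---
  step 0: ref 4 -> FAULT, frames=[4,-,-] (faults so far: 1)
  step 1: ref 4 -> HIT, frames=[4,-,-] (faults so far: 1)
  step 2: ref 4 -> HIT, frames=[4,-,-] (faults so far: 1)
  step 3: ref 3 -> FAULT, frames=[4,3,-] (faults so far: 2)
  step 4: ref 6 -> FAULT, frames=[4,3,6] (faults so far: 3)
  step 5: ref 3 -> HIT, frames=[4,3,6] (faults so far: 3)
  step 6: ref 6 -> HIT, frames=[4,3,6] (faults so far: 3)
  step 7: ref 1 -> FAULT, evict 4, frames=[1,3,6] (faults so far: 4)
  step 8: ref 5 -> FAULT, evict 3, frames=[1,5,6] (faults so far: 5)
  step 9: ref 5 -> HIT, frames=[1,5,6] (faults so far: 5)
  step 10: ref 4 -> FAULT, evict 6, frames=[1,5,4] (faults so far: 6)
  step 11: ref 3 -> FAULT, evict 1, frames=[3,5,4] (faults so far: 7)
  step 12: ref 1 -> FAULT, evict 5, frames=[3,1,4] (faults so far: 8)
  step 13: ref 6 -> FAULT, evict 4, frames=[3,1,6] (faults so far: 9)
  step 14: ref 4 -> FAULT, evict 3, frames=[4,1,6] (faults so far: 10)
  step 15: ref 4 -> HIT, frames=[4,1,6] (faults so far: 10)
  FIFO total faults: 10
--- LRU ---
  step 0: ref 4 -> FAULT, frames=[4,-,-] (faults so far: 1)
  step 1: ref 4 -> HIT, frames=[4,-,-] (faults so far: 1)
  step 2: ref 4 -> HIT, frames=[4,-,-] (faults so far: 1)
  step 3: ref 3 -> FAULT, frames=[4,3,-] (faults so far: 2)
  step 4: ref 6 -> FAULT, frames=[4,3,6] (faults so far: 3)
  step 5: ref 3 -> HIT, frames=[4,3,6] (faults so far: 3)
  step 6: ref 6 -> HIT, frames=[4,3,6] (faults so far: 3)
  step 7: ref 1 -> FAULT, evict 4, frames=[1,3,6] (faults so far: 4)
  step 8: ref 5 -> FAULT, evict 3, frames=[1,5,6] (faults so far: 5)
  step 9: ref 5 -> HIT, frames=[1,5,6] (faults so far: 5)
  step 10: ref 4 -> FAULT, evict 6, frames=[1,5,4] (faults so far: 6)
  step 11: ref 3 -> FAULT, evict 1, frames=[3,5,4] (faults so far: 7)
  step 12: ref 1 -> FAULT, evict 5, frames=[3,1,4] (faults so far: 8)
  step 13: ref 6 -> FAULT, evict 4, frames=[3,1,6] (faults so far: 9)
  step 14: ref 4 -> FAULT, evict 3, frames=[4,1,6] (faults so far: 10)
  step 15: ref 4 -> HIT, frames=[4,1,6] (faults so far: 10)
  LRU total faults: 10
--- Optimal ---
  step 0: ref 4 -> FAULT, frames=[4,-,-] (faults so far: 1)
  step 1: ref 4 -> HIT, frames=[4,-,-] (faults so far: 1)
  step 2: ref 4 -> HIT, frames=[4,-,-] (faults so far: 1)
  step 3: ref 3 -> FAULT, frames=[4,3,-] (faults so far: 2)
  step 4: ref 6 -> FAULT, frames=[4,3,6] (faults so far: 3)
  step 5: ref 3 -> HIT, frames=[4,3,6] (faults so far: 3)
  step 6: ref 6 -> HIT, frames=[4,3,6] (faults so far: 3)
  step 7: ref 1 -> FAULT, evict 6, frames=[4,3,1] (faults so far: 4)
  step 8: ref 5 -> FAULT, evict 1, frames=[4,3,5] (faults so far: 5)
  step 9: ref 5 -> HIT, frames=[4,3,5] (faults so far: 5)
  step 10: ref 4 -> HIT, frames=[4,3,5] (faults so far: 5)
  step 11: ref 3 -> HIT, frames=[4,3,5] (faults so far: 5)
  step 12: ref 1 -> FAULT, evict 3, frames=[4,1,5] (faults so far: 6)
  step 13: ref 6 -> FAULT, evict 1, frames=[4,6,5] (faults so far: 7)
  step 14: ref 4 -> HIT, frames=[4,6,5] (faults so far: 7)
  step 15: ref 4 -> HIT, frames=[4,6,5] (faults so far: 7)
  Optimal total faults: 7

Answer: 10 10 7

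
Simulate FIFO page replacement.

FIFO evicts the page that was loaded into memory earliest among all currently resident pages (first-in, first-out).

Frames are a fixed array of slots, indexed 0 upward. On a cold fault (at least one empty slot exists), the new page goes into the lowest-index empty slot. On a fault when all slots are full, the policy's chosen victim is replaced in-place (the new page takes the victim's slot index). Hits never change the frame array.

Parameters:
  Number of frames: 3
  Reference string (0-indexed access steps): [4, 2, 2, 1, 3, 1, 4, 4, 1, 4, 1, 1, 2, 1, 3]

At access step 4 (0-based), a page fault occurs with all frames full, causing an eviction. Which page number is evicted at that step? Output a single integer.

Answer: 4

Derivation:
Step 0: ref 4 -> FAULT, frames=[4,-,-]
Step 1: ref 2 -> FAULT, frames=[4,2,-]
Step 2: ref 2 -> HIT, frames=[4,2,-]
Step 3: ref 1 -> FAULT, frames=[4,2,1]
Step 4: ref 3 -> FAULT, evict 4, frames=[3,2,1]
At step 4: evicted page 4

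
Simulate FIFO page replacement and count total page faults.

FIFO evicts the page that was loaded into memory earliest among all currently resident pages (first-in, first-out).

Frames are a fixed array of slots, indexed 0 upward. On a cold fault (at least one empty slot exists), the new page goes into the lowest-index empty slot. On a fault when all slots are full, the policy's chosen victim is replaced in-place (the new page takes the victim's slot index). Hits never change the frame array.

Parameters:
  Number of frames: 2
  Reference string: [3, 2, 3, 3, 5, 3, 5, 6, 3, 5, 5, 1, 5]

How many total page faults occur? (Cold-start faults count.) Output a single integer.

Step 0: ref 3 → FAULT, frames=[3,-]
Step 1: ref 2 → FAULT, frames=[3,2]
Step 2: ref 3 → HIT, frames=[3,2]
Step 3: ref 3 → HIT, frames=[3,2]
Step 4: ref 5 → FAULT (evict 3), frames=[5,2]
Step 5: ref 3 → FAULT (evict 2), frames=[5,3]
Step 6: ref 5 → HIT, frames=[5,3]
Step 7: ref 6 → FAULT (evict 5), frames=[6,3]
Step 8: ref 3 → HIT, frames=[6,3]
Step 9: ref 5 → FAULT (evict 3), frames=[6,5]
Step 10: ref 5 → HIT, frames=[6,5]
Step 11: ref 1 → FAULT (evict 6), frames=[1,5]
Step 12: ref 5 → HIT, frames=[1,5]
Total faults: 7

Answer: 7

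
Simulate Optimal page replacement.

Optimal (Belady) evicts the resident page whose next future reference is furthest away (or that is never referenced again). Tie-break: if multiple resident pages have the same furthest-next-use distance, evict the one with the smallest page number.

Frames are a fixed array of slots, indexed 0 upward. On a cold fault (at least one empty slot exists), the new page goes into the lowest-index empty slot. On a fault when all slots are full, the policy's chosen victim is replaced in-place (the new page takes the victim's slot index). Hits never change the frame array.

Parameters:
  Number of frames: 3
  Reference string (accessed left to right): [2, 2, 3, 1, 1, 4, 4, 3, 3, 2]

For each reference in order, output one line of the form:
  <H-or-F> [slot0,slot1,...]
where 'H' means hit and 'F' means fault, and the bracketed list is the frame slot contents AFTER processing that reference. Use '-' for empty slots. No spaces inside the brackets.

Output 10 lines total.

F [2,-,-]
H [2,-,-]
F [2,3,-]
F [2,3,1]
H [2,3,1]
F [2,3,4]
H [2,3,4]
H [2,3,4]
H [2,3,4]
H [2,3,4]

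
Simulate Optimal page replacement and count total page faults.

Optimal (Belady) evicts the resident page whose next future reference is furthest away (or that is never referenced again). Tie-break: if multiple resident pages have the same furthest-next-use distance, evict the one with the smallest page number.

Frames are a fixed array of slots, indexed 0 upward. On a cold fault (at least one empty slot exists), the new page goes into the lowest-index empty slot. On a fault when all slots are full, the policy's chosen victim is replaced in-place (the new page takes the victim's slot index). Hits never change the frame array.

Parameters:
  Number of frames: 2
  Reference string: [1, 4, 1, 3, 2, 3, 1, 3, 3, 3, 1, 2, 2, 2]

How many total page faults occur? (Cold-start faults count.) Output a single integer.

Answer: 6

Derivation:
Step 0: ref 1 → FAULT, frames=[1,-]
Step 1: ref 4 → FAULT, frames=[1,4]
Step 2: ref 1 → HIT, frames=[1,4]
Step 3: ref 3 → FAULT (evict 4), frames=[1,3]
Step 4: ref 2 → FAULT (evict 1), frames=[2,3]
Step 5: ref 3 → HIT, frames=[2,3]
Step 6: ref 1 → FAULT (evict 2), frames=[1,3]
Step 7: ref 3 → HIT, frames=[1,3]
Step 8: ref 3 → HIT, frames=[1,3]
Step 9: ref 3 → HIT, frames=[1,3]
Step 10: ref 1 → HIT, frames=[1,3]
Step 11: ref 2 → FAULT (evict 1), frames=[2,3]
Step 12: ref 2 → HIT, frames=[2,3]
Step 13: ref 2 → HIT, frames=[2,3]
Total faults: 6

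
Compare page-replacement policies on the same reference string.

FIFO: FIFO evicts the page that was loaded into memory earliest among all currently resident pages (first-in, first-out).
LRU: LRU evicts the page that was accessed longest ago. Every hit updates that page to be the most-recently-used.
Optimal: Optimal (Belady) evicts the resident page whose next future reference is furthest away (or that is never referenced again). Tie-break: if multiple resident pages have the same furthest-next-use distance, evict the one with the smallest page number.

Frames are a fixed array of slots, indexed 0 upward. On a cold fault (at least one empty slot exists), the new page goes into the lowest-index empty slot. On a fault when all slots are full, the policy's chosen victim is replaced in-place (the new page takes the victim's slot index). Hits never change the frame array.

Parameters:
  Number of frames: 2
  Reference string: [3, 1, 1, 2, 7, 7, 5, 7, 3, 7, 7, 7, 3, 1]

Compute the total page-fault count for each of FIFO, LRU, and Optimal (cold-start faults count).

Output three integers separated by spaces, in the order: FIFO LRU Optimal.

--- FIFO ---
  step 0: ref 3 -> FAULT, frames=[3,-] (faults so far: 1)
  step 1: ref 1 -> FAULT, frames=[3,1] (faults so far: 2)
  step 2: ref 1 -> HIT, frames=[3,1] (faults so far: 2)
  step 3: ref 2 -> FAULT, evict 3, frames=[2,1] (faults so far: 3)
  step 4: ref 7 -> FAULT, evict 1, frames=[2,7] (faults so far: 4)
  step 5: ref 7 -> HIT, frames=[2,7] (faults so far: 4)
  step 6: ref 5 -> FAULT, evict 2, frames=[5,7] (faults so far: 5)
  step 7: ref 7 -> HIT, frames=[5,7] (faults so far: 5)
  step 8: ref 3 -> FAULT, evict 7, frames=[5,3] (faults so far: 6)
  step 9: ref 7 -> FAULT, evict 5, frames=[7,3] (faults so far: 7)
  step 10: ref 7 -> HIT, frames=[7,3] (faults so far: 7)
  step 11: ref 7 -> HIT, frames=[7,3] (faults so far: 7)
  step 12: ref 3 -> HIT, frames=[7,3] (faults so far: 7)
  step 13: ref 1 -> FAULT, evict 3, frames=[7,1] (faults so far: 8)
  FIFO total faults: 8
--- LRU ---
  step 0: ref 3 -> FAULT, frames=[3,-] (faults so far: 1)
  step 1: ref 1 -> FAULT, frames=[3,1] (faults so far: 2)
  step 2: ref 1 -> HIT, frames=[3,1] (faults so far: 2)
  step 3: ref 2 -> FAULT, evict 3, frames=[2,1] (faults so far: 3)
  step 4: ref 7 -> FAULT, evict 1, frames=[2,7] (faults so far: 4)
  step 5: ref 7 -> HIT, frames=[2,7] (faults so far: 4)
  step 6: ref 5 -> FAULT, evict 2, frames=[5,7] (faults so far: 5)
  step 7: ref 7 -> HIT, frames=[5,7] (faults so far: 5)
  step 8: ref 3 -> FAULT, evict 5, frames=[3,7] (faults so far: 6)
  step 9: ref 7 -> HIT, frames=[3,7] (faults so far: 6)
  step 10: ref 7 -> HIT, frames=[3,7] (faults so far: 6)
  step 11: ref 7 -> HIT, frames=[3,7] (faults so far: 6)
  step 12: ref 3 -> HIT, frames=[3,7] (faults so far: 6)
  step 13: ref 1 -> FAULT, evict 7, frames=[3,1] (faults so far: 7)
  LRU total faults: 7
--- Optimal ---
  step 0: ref 3 -> FAULT, frames=[3,-] (faults so far: 1)
  step 1: ref 1 -> FAULT, frames=[3,1] (faults so far: 2)
  step 2: ref 1 -> HIT, frames=[3,1] (faults so far: 2)
  step 3: ref 2 -> FAULT, evict 1, frames=[3,2] (faults so far: 3)
  step 4: ref 7 -> FAULT, evict 2, frames=[3,7] (faults so far: 4)
  step 5: ref 7 -> HIT, frames=[3,7] (faults so far: 4)
  step 6: ref 5 -> FAULT, evict 3, frames=[5,7] (faults so far: 5)
  step 7: ref 7 -> HIT, frames=[5,7] (faults so far: 5)
  step 8: ref 3 -> FAULT, evict 5, frames=[3,7] (faults so far: 6)
  step 9: ref 7 -> HIT, frames=[3,7] (faults so far: 6)
  step 10: ref 7 -> HIT, frames=[3,7] (faults so far: 6)
  step 11: ref 7 -> HIT, frames=[3,7] (faults so far: 6)
  step 12: ref 3 -> HIT, frames=[3,7] (faults so far: 6)
  step 13: ref 1 -> FAULT, evict 3, frames=[1,7] (faults so far: 7)
  Optimal total faults: 7

Answer: 8 7 7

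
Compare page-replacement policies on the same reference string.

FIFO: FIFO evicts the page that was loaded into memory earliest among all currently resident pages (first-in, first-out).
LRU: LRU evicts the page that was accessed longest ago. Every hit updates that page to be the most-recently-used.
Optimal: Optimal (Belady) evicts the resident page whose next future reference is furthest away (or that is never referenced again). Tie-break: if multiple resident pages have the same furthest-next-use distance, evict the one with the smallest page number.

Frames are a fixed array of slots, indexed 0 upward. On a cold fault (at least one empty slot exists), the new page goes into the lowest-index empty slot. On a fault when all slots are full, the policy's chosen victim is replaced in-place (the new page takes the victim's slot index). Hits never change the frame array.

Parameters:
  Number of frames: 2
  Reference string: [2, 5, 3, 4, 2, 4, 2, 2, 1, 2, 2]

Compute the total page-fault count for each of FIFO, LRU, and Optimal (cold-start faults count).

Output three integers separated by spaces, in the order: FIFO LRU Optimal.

Answer: 6 6 5

Derivation:
--- FIFO ---
  step 0: ref 2 -> FAULT, frames=[2,-] (faults so far: 1)
  step 1: ref 5 -> FAULT, frames=[2,5] (faults so far: 2)
  step 2: ref 3 -> FAULT, evict 2, frames=[3,5] (faults so far: 3)
  step 3: ref 4 -> FAULT, evict 5, frames=[3,4] (faults so far: 4)
  step 4: ref 2 -> FAULT, evict 3, frames=[2,4] (faults so far: 5)
  step 5: ref 4 -> HIT, frames=[2,4] (faults so far: 5)
  step 6: ref 2 -> HIT, frames=[2,4] (faults so far: 5)
  step 7: ref 2 -> HIT, frames=[2,4] (faults so far: 5)
  step 8: ref 1 -> FAULT, evict 4, frames=[2,1] (faults so far: 6)
  step 9: ref 2 -> HIT, frames=[2,1] (faults so far: 6)
  step 10: ref 2 -> HIT, frames=[2,1] (faults so far: 6)
  FIFO total faults: 6
--- LRU ---
  step 0: ref 2 -> FAULT, frames=[2,-] (faults so far: 1)
  step 1: ref 5 -> FAULT, frames=[2,5] (faults so far: 2)
  step 2: ref 3 -> FAULT, evict 2, frames=[3,5] (faults so far: 3)
  step 3: ref 4 -> FAULT, evict 5, frames=[3,4] (faults so far: 4)
  step 4: ref 2 -> FAULT, evict 3, frames=[2,4] (faults so far: 5)
  step 5: ref 4 -> HIT, frames=[2,4] (faults so far: 5)
  step 6: ref 2 -> HIT, frames=[2,4] (faults so far: 5)
  step 7: ref 2 -> HIT, frames=[2,4] (faults so far: 5)
  step 8: ref 1 -> FAULT, evict 4, frames=[2,1] (faults so far: 6)
  step 9: ref 2 -> HIT, frames=[2,1] (faults so far: 6)
  step 10: ref 2 -> HIT, frames=[2,1] (faults so far: 6)
  LRU total faults: 6
--- Optimal ---
  step 0: ref 2 -> FAULT, frames=[2,-] (faults so far: 1)
  step 1: ref 5 -> FAULT, frames=[2,5] (faults so far: 2)
  step 2: ref 3 -> FAULT, evict 5, frames=[2,3] (faults so far: 3)
  step 3: ref 4 -> FAULT, evict 3, frames=[2,4] (faults so far: 4)
  step 4: ref 2 -> HIT, frames=[2,4] (faults so far: 4)
  step 5: ref 4 -> HIT, frames=[2,4] (faults so far: 4)
  step 6: ref 2 -> HIT, frames=[2,4] (faults so far: 4)
  step 7: ref 2 -> HIT, frames=[2,4] (faults so far: 4)
  step 8: ref 1 -> FAULT, evict 4, frames=[2,1] (faults so far: 5)
  step 9: ref 2 -> HIT, frames=[2,1] (faults so far: 5)
  step 10: ref 2 -> HIT, frames=[2,1] (faults so far: 5)
  Optimal total faults: 5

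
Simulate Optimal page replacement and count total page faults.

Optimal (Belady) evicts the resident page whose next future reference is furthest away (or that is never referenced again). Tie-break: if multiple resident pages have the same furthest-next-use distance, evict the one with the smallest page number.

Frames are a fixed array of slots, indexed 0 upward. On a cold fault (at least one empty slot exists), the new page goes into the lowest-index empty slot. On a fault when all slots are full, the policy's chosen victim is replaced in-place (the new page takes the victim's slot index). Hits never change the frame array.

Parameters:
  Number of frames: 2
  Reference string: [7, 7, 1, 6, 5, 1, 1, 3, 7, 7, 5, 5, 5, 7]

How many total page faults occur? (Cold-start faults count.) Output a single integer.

Step 0: ref 7 → FAULT, frames=[7,-]
Step 1: ref 7 → HIT, frames=[7,-]
Step 2: ref 1 → FAULT, frames=[7,1]
Step 3: ref 6 → FAULT (evict 7), frames=[6,1]
Step 4: ref 5 → FAULT (evict 6), frames=[5,1]
Step 5: ref 1 → HIT, frames=[5,1]
Step 6: ref 1 → HIT, frames=[5,1]
Step 7: ref 3 → FAULT (evict 1), frames=[5,3]
Step 8: ref 7 → FAULT (evict 3), frames=[5,7]
Step 9: ref 7 → HIT, frames=[5,7]
Step 10: ref 5 → HIT, frames=[5,7]
Step 11: ref 5 → HIT, frames=[5,7]
Step 12: ref 5 → HIT, frames=[5,7]
Step 13: ref 7 → HIT, frames=[5,7]
Total faults: 6

Answer: 6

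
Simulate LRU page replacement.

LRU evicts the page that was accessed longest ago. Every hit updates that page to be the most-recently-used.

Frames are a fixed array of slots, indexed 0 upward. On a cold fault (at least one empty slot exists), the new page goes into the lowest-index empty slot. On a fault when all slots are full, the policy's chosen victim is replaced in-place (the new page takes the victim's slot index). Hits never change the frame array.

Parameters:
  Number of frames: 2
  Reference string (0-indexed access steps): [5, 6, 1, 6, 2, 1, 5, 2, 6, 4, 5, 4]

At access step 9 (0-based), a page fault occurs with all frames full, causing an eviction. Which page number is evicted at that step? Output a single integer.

Answer: 2

Derivation:
Step 0: ref 5 -> FAULT, frames=[5,-]
Step 1: ref 6 -> FAULT, frames=[5,6]
Step 2: ref 1 -> FAULT, evict 5, frames=[1,6]
Step 3: ref 6 -> HIT, frames=[1,6]
Step 4: ref 2 -> FAULT, evict 1, frames=[2,6]
Step 5: ref 1 -> FAULT, evict 6, frames=[2,1]
Step 6: ref 5 -> FAULT, evict 2, frames=[5,1]
Step 7: ref 2 -> FAULT, evict 1, frames=[5,2]
Step 8: ref 6 -> FAULT, evict 5, frames=[6,2]
Step 9: ref 4 -> FAULT, evict 2, frames=[6,4]
At step 9: evicted page 2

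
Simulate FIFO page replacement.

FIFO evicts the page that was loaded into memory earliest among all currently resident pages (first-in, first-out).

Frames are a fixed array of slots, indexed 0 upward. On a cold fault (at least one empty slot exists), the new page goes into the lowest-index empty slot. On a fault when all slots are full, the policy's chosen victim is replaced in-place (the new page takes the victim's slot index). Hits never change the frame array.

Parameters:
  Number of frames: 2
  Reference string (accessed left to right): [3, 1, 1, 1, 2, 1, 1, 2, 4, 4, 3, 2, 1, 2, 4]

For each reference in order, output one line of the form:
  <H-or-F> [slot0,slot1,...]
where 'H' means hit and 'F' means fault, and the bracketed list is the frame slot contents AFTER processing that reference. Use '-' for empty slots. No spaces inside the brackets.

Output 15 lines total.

F [3,-]
F [3,1]
H [3,1]
H [3,1]
F [2,1]
H [2,1]
H [2,1]
H [2,1]
F [2,4]
H [2,4]
F [3,4]
F [3,2]
F [1,2]
H [1,2]
F [1,4]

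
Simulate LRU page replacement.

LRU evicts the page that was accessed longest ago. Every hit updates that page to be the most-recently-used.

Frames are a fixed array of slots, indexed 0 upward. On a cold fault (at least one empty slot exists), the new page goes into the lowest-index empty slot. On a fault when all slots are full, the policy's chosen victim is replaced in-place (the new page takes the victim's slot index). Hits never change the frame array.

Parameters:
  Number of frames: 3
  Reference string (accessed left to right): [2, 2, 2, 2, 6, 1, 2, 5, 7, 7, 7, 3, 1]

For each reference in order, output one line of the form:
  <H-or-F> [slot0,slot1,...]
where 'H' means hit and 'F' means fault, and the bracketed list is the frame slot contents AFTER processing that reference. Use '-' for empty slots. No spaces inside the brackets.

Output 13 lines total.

F [2,-,-]
H [2,-,-]
H [2,-,-]
H [2,-,-]
F [2,6,-]
F [2,6,1]
H [2,6,1]
F [2,5,1]
F [2,5,7]
H [2,5,7]
H [2,5,7]
F [3,5,7]
F [3,1,7]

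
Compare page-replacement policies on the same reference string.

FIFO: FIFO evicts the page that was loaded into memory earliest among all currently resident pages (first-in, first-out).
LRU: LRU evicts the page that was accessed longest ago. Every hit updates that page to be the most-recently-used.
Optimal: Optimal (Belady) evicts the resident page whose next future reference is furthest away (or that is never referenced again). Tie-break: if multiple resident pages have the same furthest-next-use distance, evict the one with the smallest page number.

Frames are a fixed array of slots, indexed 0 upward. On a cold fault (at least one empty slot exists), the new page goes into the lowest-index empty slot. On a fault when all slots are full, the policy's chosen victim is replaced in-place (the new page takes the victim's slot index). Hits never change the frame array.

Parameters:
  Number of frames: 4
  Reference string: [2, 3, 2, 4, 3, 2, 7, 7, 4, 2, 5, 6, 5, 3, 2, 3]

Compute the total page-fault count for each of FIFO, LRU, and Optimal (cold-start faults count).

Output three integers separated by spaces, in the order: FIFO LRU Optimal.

--- FIFO ---
  step 0: ref 2 -> FAULT, frames=[2,-,-,-] (faults so far: 1)
  step 1: ref 3 -> FAULT, frames=[2,3,-,-] (faults so far: 2)
  step 2: ref 2 -> HIT, frames=[2,3,-,-] (faults so far: 2)
  step 3: ref 4 -> FAULT, frames=[2,3,4,-] (faults so far: 3)
  step 4: ref 3 -> HIT, frames=[2,3,4,-] (faults so far: 3)
  step 5: ref 2 -> HIT, frames=[2,3,4,-] (faults so far: 3)
  step 6: ref 7 -> FAULT, frames=[2,3,4,7] (faults so far: 4)
  step 7: ref 7 -> HIT, frames=[2,3,4,7] (faults so far: 4)
  step 8: ref 4 -> HIT, frames=[2,3,4,7] (faults so far: 4)
  step 9: ref 2 -> HIT, frames=[2,3,4,7] (faults so far: 4)
  step 10: ref 5 -> FAULT, evict 2, frames=[5,3,4,7] (faults so far: 5)
  step 11: ref 6 -> FAULT, evict 3, frames=[5,6,4,7] (faults so far: 6)
  step 12: ref 5 -> HIT, frames=[5,6,4,7] (faults so far: 6)
  step 13: ref 3 -> FAULT, evict 4, frames=[5,6,3,7] (faults so far: 7)
  step 14: ref 2 -> FAULT, evict 7, frames=[5,6,3,2] (faults so far: 8)
  step 15: ref 3 -> HIT, frames=[5,6,3,2] (faults so far: 8)
  FIFO total faults: 8
--- LRU ---
  step 0: ref 2 -> FAULT, frames=[2,-,-,-] (faults so far: 1)
  step 1: ref 3 -> FAULT, frames=[2,3,-,-] (faults so far: 2)
  step 2: ref 2 -> HIT, frames=[2,3,-,-] (faults so far: 2)
  step 3: ref 4 -> FAULT, frames=[2,3,4,-] (faults so far: 3)
  step 4: ref 3 -> HIT, frames=[2,3,4,-] (faults so far: 3)
  step 5: ref 2 -> HIT, frames=[2,3,4,-] (faults so far: 3)
  step 6: ref 7 -> FAULT, frames=[2,3,4,7] (faults so far: 4)
  step 7: ref 7 -> HIT, frames=[2,3,4,7] (faults so far: 4)
  step 8: ref 4 -> HIT, frames=[2,3,4,7] (faults so far: 4)
  step 9: ref 2 -> HIT, frames=[2,3,4,7] (faults so far: 4)
  step 10: ref 5 -> FAULT, evict 3, frames=[2,5,4,7] (faults so far: 5)
  step 11: ref 6 -> FAULT, evict 7, frames=[2,5,4,6] (faults so far: 6)
  step 12: ref 5 -> HIT, frames=[2,5,4,6] (faults so far: 6)
  step 13: ref 3 -> FAULT, evict 4, frames=[2,5,3,6] (faults so far: 7)
  step 14: ref 2 -> HIT, frames=[2,5,3,6] (faults so far: 7)
  step 15: ref 3 -> HIT, frames=[2,5,3,6] (faults so far: 7)
  LRU total faults: 7
--- Optimal ---
  step 0: ref 2 -> FAULT, frames=[2,-,-,-] (faults so far: 1)
  step 1: ref 3 -> FAULT, frames=[2,3,-,-] (faults so far: 2)
  step 2: ref 2 -> HIT, frames=[2,3,-,-] (faults so far: 2)
  step 3: ref 4 -> FAULT, frames=[2,3,4,-] (faults so far: 3)
  step 4: ref 3 -> HIT, frames=[2,3,4,-] (faults so far: 3)
  step 5: ref 2 -> HIT, frames=[2,3,4,-] (faults so far: 3)
  step 6: ref 7 -> FAULT, frames=[2,3,4,7] (faults so far: 4)
  step 7: ref 7 -> HIT, frames=[2,3,4,7] (faults so far: 4)
  step 8: ref 4 -> HIT, frames=[2,3,4,7] (faults so far: 4)
  step 9: ref 2 -> HIT, frames=[2,3,4,7] (faults so far: 4)
  step 10: ref 5 -> FAULT, evict 4, frames=[2,3,5,7] (faults so far: 5)
  step 11: ref 6 -> FAULT, evict 7, frames=[2,3,5,6] (faults so far: 6)
  step 12: ref 5 -> HIT, frames=[2,3,5,6] (faults so far: 6)
  step 13: ref 3 -> HIT, frames=[2,3,5,6] (faults so far: 6)
  step 14: ref 2 -> HIT, frames=[2,3,5,6] (faults so far: 6)
  step 15: ref 3 -> HIT, frames=[2,3,5,6] (faults so far: 6)
  Optimal total faults: 6

Answer: 8 7 6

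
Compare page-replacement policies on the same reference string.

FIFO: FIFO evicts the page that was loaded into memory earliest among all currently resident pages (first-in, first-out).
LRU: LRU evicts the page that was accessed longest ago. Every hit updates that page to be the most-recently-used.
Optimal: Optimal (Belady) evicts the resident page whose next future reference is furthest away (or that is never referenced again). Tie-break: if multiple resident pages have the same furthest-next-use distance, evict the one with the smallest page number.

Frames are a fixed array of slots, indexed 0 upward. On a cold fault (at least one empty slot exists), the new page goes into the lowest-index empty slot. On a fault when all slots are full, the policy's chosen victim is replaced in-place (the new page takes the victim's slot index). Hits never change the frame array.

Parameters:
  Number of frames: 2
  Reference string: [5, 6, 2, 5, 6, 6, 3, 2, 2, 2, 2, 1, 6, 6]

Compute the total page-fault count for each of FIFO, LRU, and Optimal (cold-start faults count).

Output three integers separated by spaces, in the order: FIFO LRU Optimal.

Answer: 9 9 7

Derivation:
--- FIFO ---
  step 0: ref 5 -> FAULT, frames=[5,-] (faults so far: 1)
  step 1: ref 6 -> FAULT, frames=[5,6] (faults so far: 2)
  step 2: ref 2 -> FAULT, evict 5, frames=[2,6] (faults so far: 3)
  step 3: ref 5 -> FAULT, evict 6, frames=[2,5] (faults so far: 4)
  step 4: ref 6 -> FAULT, evict 2, frames=[6,5] (faults so far: 5)
  step 5: ref 6 -> HIT, frames=[6,5] (faults so far: 5)
  step 6: ref 3 -> FAULT, evict 5, frames=[6,3] (faults so far: 6)
  step 7: ref 2 -> FAULT, evict 6, frames=[2,3] (faults so far: 7)
  step 8: ref 2 -> HIT, frames=[2,3] (faults so far: 7)
  step 9: ref 2 -> HIT, frames=[2,3] (faults so far: 7)
  step 10: ref 2 -> HIT, frames=[2,3] (faults so far: 7)
  step 11: ref 1 -> FAULT, evict 3, frames=[2,1] (faults so far: 8)
  step 12: ref 6 -> FAULT, evict 2, frames=[6,1] (faults so far: 9)
  step 13: ref 6 -> HIT, frames=[6,1] (faults so far: 9)
  FIFO total faults: 9
--- LRU ---
  step 0: ref 5 -> FAULT, frames=[5,-] (faults so far: 1)
  step 1: ref 6 -> FAULT, frames=[5,6] (faults so far: 2)
  step 2: ref 2 -> FAULT, evict 5, frames=[2,6] (faults so far: 3)
  step 3: ref 5 -> FAULT, evict 6, frames=[2,5] (faults so far: 4)
  step 4: ref 6 -> FAULT, evict 2, frames=[6,5] (faults so far: 5)
  step 5: ref 6 -> HIT, frames=[6,5] (faults so far: 5)
  step 6: ref 3 -> FAULT, evict 5, frames=[6,3] (faults so far: 6)
  step 7: ref 2 -> FAULT, evict 6, frames=[2,3] (faults so far: 7)
  step 8: ref 2 -> HIT, frames=[2,3] (faults so far: 7)
  step 9: ref 2 -> HIT, frames=[2,3] (faults so far: 7)
  step 10: ref 2 -> HIT, frames=[2,3] (faults so far: 7)
  step 11: ref 1 -> FAULT, evict 3, frames=[2,1] (faults so far: 8)
  step 12: ref 6 -> FAULT, evict 2, frames=[6,1] (faults so far: 9)
  step 13: ref 6 -> HIT, frames=[6,1] (faults so far: 9)
  LRU total faults: 9
--- Optimal ---
  step 0: ref 5 -> FAULT, frames=[5,-] (faults so far: 1)
  step 1: ref 6 -> FAULT, frames=[5,6] (faults so far: 2)
  step 2: ref 2 -> FAULT, evict 6, frames=[5,2] (faults so far: 3)
  step 3: ref 5 -> HIT, frames=[5,2] (faults so far: 3)
  step 4: ref 6 -> FAULT, evict 5, frames=[6,2] (faults so far: 4)
  step 5: ref 6 -> HIT, frames=[6,2] (faults so far: 4)
  step 6: ref 3 -> FAULT, evict 6, frames=[3,2] (faults so far: 5)
  step 7: ref 2 -> HIT, frames=[3,2] (faults so far: 5)
  step 8: ref 2 -> HIT, frames=[3,2] (faults so far: 5)
  step 9: ref 2 -> HIT, frames=[3,2] (faults so far: 5)
  step 10: ref 2 -> HIT, frames=[3,2] (faults so far: 5)
  step 11: ref 1 -> FAULT, evict 2, frames=[3,1] (faults so far: 6)
  step 12: ref 6 -> FAULT, evict 1, frames=[3,6] (faults so far: 7)
  step 13: ref 6 -> HIT, frames=[3,6] (faults so far: 7)
  Optimal total faults: 7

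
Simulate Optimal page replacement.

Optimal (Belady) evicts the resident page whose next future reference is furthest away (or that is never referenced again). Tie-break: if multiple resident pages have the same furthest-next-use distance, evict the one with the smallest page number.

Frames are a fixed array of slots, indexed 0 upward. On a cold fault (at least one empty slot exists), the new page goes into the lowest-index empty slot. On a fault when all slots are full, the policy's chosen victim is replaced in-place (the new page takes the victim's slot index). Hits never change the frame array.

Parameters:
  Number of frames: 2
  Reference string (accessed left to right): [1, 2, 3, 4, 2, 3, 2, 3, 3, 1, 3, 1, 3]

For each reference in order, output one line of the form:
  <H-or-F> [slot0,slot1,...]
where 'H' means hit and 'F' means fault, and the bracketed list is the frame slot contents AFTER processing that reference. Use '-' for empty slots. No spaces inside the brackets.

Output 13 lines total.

F [1,-]
F [1,2]
F [3,2]
F [4,2]
H [4,2]
F [3,2]
H [3,2]
H [3,2]
H [3,2]
F [3,1]
H [3,1]
H [3,1]
H [3,1]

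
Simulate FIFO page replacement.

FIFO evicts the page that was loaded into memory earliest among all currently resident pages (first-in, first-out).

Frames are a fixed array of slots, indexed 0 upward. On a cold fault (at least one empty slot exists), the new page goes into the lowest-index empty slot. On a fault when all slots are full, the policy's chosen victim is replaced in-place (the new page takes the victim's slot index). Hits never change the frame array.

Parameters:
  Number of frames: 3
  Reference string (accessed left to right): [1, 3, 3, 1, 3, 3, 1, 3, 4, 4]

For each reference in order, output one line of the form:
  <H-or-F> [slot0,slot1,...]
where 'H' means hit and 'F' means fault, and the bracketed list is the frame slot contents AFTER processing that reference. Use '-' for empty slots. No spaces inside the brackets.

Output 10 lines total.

F [1,-,-]
F [1,3,-]
H [1,3,-]
H [1,3,-]
H [1,3,-]
H [1,3,-]
H [1,3,-]
H [1,3,-]
F [1,3,4]
H [1,3,4]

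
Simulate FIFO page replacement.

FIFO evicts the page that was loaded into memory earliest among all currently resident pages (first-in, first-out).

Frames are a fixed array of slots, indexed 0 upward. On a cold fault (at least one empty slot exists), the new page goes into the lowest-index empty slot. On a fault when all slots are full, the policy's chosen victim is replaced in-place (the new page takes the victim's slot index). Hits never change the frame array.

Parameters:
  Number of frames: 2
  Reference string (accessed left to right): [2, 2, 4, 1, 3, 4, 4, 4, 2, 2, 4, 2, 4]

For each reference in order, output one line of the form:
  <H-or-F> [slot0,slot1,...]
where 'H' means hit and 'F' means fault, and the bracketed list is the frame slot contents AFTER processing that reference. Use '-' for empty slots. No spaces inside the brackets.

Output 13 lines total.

F [2,-]
H [2,-]
F [2,4]
F [1,4]
F [1,3]
F [4,3]
H [4,3]
H [4,3]
F [4,2]
H [4,2]
H [4,2]
H [4,2]
H [4,2]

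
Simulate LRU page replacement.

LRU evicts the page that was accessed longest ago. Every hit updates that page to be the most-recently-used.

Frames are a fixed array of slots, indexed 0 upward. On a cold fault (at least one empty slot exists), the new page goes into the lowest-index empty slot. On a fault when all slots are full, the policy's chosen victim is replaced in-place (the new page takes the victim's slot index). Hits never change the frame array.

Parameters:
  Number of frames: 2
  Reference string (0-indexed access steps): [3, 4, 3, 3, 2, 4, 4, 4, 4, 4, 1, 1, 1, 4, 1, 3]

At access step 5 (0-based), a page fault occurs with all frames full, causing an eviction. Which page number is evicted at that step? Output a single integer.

Answer: 3

Derivation:
Step 0: ref 3 -> FAULT, frames=[3,-]
Step 1: ref 4 -> FAULT, frames=[3,4]
Step 2: ref 3 -> HIT, frames=[3,4]
Step 3: ref 3 -> HIT, frames=[3,4]
Step 4: ref 2 -> FAULT, evict 4, frames=[3,2]
Step 5: ref 4 -> FAULT, evict 3, frames=[4,2]
At step 5: evicted page 3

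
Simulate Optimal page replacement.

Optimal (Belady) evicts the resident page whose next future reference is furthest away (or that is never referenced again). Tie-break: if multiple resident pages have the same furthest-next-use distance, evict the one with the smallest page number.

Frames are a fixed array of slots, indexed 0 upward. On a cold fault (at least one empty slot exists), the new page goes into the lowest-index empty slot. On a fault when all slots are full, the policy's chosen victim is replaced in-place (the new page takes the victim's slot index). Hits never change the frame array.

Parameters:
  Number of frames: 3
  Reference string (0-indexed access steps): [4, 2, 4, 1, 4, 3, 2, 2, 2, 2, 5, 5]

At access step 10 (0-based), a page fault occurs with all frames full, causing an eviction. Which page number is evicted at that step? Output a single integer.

Answer: 2

Derivation:
Step 0: ref 4 -> FAULT, frames=[4,-,-]
Step 1: ref 2 -> FAULT, frames=[4,2,-]
Step 2: ref 4 -> HIT, frames=[4,2,-]
Step 3: ref 1 -> FAULT, frames=[4,2,1]
Step 4: ref 4 -> HIT, frames=[4,2,1]
Step 5: ref 3 -> FAULT, evict 1, frames=[4,2,3]
Step 6: ref 2 -> HIT, frames=[4,2,3]
Step 7: ref 2 -> HIT, frames=[4,2,3]
Step 8: ref 2 -> HIT, frames=[4,2,3]
Step 9: ref 2 -> HIT, frames=[4,2,3]
Step 10: ref 5 -> FAULT, evict 2, frames=[4,5,3]
At step 10: evicted page 2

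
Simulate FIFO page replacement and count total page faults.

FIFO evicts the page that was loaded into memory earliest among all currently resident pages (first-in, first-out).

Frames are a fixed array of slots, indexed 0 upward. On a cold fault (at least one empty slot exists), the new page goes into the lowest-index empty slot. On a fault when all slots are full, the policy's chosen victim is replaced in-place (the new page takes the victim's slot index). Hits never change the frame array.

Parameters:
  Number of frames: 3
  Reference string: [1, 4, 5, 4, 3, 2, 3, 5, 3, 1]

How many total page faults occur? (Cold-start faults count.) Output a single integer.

Step 0: ref 1 → FAULT, frames=[1,-,-]
Step 1: ref 4 → FAULT, frames=[1,4,-]
Step 2: ref 5 → FAULT, frames=[1,4,5]
Step 3: ref 4 → HIT, frames=[1,4,5]
Step 4: ref 3 → FAULT (evict 1), frames=[3,4,5]
Step 5: ref 2 → FAULT (evict 4), frames=[3,2,5]
Step 6: ref 3 → HIT, frames=[3,2,5]
Step 7: ref 5 → HIT, frames=[3,2,5]
Step 8: ref 3 → HIT, frames=[3,2,5]
Step 9: ref 1 → FAULT (evict 5), frames=[3,2,1]
Total faults: 6

Answer: 6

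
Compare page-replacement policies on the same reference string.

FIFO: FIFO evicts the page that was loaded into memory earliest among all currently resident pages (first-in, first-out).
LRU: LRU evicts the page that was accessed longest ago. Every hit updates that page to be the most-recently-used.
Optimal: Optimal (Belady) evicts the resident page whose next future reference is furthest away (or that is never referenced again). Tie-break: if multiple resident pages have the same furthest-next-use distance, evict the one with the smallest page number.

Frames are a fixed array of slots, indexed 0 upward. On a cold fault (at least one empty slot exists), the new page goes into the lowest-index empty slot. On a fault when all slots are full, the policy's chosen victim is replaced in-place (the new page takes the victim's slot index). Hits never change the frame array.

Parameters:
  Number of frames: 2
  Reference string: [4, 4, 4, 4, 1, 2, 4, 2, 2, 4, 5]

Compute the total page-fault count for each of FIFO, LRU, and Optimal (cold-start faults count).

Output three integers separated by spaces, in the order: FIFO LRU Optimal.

--- FIFO ---
  step 0: ref 4 -> FAULT, frames=[4,-] (faults so far: 1)
  step 1: ref 4 -> HIT, frames=[4,-] (faults so far: 1)
  step 2: ref 4 -> HIT, frames=[4,-] (faults so far: 1)
  step 3: ref 4 -> HIT, frames=[4,-] (faults so far: 1)
  step 4: ref 1 -> FAULT, frames=[4,1] (faults so far: 2)
  step 5: ref 2 -> FAULT, evict 4, frames=[2,1] (faults so far: 3)
  step 6: ref 4 -> FAULT, evict 1, frames=[2,4] (faults so far: 4)
  step 7: ref 2 -> HIT, frames=[2,4] (faults so far: 4)
  step 8: ref 2 -> HIT, frames=[2,4] (faults so far: 4)
  step 9: ref 4 -> HIT, frames=[2,4] (faults so far: 4)
  step 10: ref 5 -> FAULT, evict 2, frames=[5,4] (faults so far: 5)
  FIFO total faults: 5
--- LRU ---
  step 0: ref 4 -> FAULT, frames=[4,-] (faults so far: 1)
  step 1: ref 4 -> HIT, frames=[4,-] (faults so far: 1)
  step 2: ref 4 -> HIT, frames=[4,-] (faults so far: 1)
  step 3: ref 4 -> HIT, frames=[4,-] (faults so far: 1)
  step 4: ref 1 -> FAULT, frames=[4,1] (faults so far: 2)
  step 5: ref 2 -> FAULT, evict 4, frames=[2,1] (faults so far: 3)
  step 6: ref 4 -> FAULT, evict 1, frames=[2,4] (faults so far: 4)
  step 7: ref 2 -> HIT, frames=[2,4] (faults so far: 4)
  step 8: ref 2 -> HIT, frames=[2,4] (faults so far: 4)
  step 9: ref 4 -> HIT, frames=[2,4] (faults so far: 4)
  step 10: ref 5 -> FAULT, evict 2, frames=[5,4] (faults so far: 5)
  LRU total faults: 5
--- Optimal ---
  step 0: ref 4 -> FAULT, frames=[4,-] (faults so far: 1)
  step 1: ref 4 -> HIT, frames=[4,-] (faults so far: 1)
  step 2: ref 4 -> HIT, frames=[4,-] (faults so far: 1)
  step 3: ref 4 -> HIT, frames=[4,-] (faults so far: 1)
  step 4: ref 1 -> FAULT, frames=[4,1] (faults so far: 2)
  step 5: ref 2 -> FAULT, evict 1, frames=[4,2] (faults so far: 3)
  step 6: ref 4 -> HIT, frames=[4,2] (faults so far: 3)
  step 7: ref 2 -> HIT, frames=[4,2] (faults so far: 3)
  step 8: ref 2 -> HIT, frames=[4,2] (faults so far: 3)
  step 9: ref 4 -> HIT, frames=[4,2] (faults so far: 3)
  step 10: ref 5 -> FAULT, evict 2, frames=[4,5] (faults so far: 4)
  Optimal total faults: 4

Answer: 5 5 4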